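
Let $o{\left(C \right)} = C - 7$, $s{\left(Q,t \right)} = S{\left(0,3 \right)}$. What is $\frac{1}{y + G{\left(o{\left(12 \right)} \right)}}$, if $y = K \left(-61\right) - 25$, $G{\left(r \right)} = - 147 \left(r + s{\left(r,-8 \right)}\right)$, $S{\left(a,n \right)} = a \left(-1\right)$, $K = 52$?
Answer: $- \frac{1}{3932} \approx -0.00025432$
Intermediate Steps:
$S{\left(a,n \right)} = - a$
$s{\left(Q,t \right)} = 0$ ($s{\left(Q,t \right)} = \left(-1\right) 0 = 0$)
$o{\left(C \right)} = -7 + C$ ($o{\left(C \right)} = C - 7 = -7 + C$)
$G{\left(r \right)} = - 147 r$ ($G{\left(r \right)} = - 147 \left(r + 0\right) = - 147 r$)
$y = -3197$ ($y = 52 \left(-61\right) - 25 = -3172 - 25 = -3197$)
$\frac{1}{y + G{\left(o{\left(12 \right)} \right)}} = \frac{1}{-3197 - 147 \left(-7 + 12\right)} = \frac{1}{-3197 - 735} = \frac{1}{-3932} = - \frac{1}{3932}$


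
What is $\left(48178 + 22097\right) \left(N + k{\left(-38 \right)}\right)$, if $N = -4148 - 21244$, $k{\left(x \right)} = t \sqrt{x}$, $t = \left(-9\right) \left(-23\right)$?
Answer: $-1784422800 + 14546925 i \sqrt{38} \approx -1.7844 \cdot 10^{9} + 8.9673 \cdot 10^{7} i$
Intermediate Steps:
$t = 207$
$k{\left(x \right)} = 207 \sqrt{x}$
$N = -25392$
$\left(48178 + 22097\right) \left(N + k{\left(-38 \right)}\right) = \left(48178 + 22097\right) \left(-25392 + 207 \sqrt{-38}\right) = 70275 \left(-25392 + 207 i \sqrt{38}\right) = -1784422800 + 14546925 i \sqrt{38}$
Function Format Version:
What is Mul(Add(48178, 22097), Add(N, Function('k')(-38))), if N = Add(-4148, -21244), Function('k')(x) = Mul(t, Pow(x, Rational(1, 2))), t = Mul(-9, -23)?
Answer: Add(-1784422800, Mul(14546925, I, Pow(38, Rational(1, 2)))) ≈ Add(-1.7844e+9, Mul(8.9673e+7, I))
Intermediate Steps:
t = 207
Function('k')(x) = Mul(207, Pow(x, Rational(1, 2)))
N = -25392
Mul(Add(48178, 22097), Add(N, Function('k')(-38))) = Mul(Add(48178, 22097), Add(-25392, Mul(207, Pow(-38, Rational(1, 2))))) = Mul(70275, Add(-25392, Mul(207, Mul(I, Pow(38, Rational(1, 2)))))) = Mul(70275, Add(-25392, Mul(207, I, Pow(38, Rational(1, 2))))) = Add(-1784422800, Mul(14546925, I, Pow(38, Rational(1, 2))))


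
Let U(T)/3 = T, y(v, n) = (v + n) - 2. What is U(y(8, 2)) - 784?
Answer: -760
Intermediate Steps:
y(v, n) = -2 + n + v (y(v, n) = (n + v) - 2 = -2 + n + v)
U(T) = 3*T
U(y(8, 2)) - 784 = 3*(-2 + 2 + 8) - 784 = 3*8 - 784 = 24 - 784 = -760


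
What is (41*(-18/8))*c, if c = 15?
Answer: -5535/4 ≈ -1383.8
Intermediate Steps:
(41*(-18/8))*c = (41*(-18/8))*15 = (41*(-18*1/8))*15 = (41*(-9/4))*15 = -369/4*15 = -5535/4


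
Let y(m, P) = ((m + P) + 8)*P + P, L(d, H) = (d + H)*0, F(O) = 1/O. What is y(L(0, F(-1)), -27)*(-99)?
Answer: -48114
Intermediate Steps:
L(d, H) = 0 (L(d, H) = (H + d)*0 = 0)
y(m, P) = P + P*(8 + P + m) (y(m, P) = ((P + m) + 8)*P + P = (8 + P + m)*P + P = P*(8 + P + m) + P = P + P*(8 + P + m))
y(L(0, F(-1)), -27)*(-99) = -27*(9 - 27 + 0)*(-99) = -27*(-18)*(-99) = 486*(-99) = -48114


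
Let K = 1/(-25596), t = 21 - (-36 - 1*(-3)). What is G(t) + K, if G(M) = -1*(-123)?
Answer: 3148307/25596 ≈ 123.00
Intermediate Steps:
t = 54 (t = 21 - (-36 + 3) = 21 - 1*(-33) = 21 + 33 = 54)
G(M) = 123
K = -1/25596 ≈ -3.9069e-5
G(t) + K = 123 - 1/25596 = 3148307/25596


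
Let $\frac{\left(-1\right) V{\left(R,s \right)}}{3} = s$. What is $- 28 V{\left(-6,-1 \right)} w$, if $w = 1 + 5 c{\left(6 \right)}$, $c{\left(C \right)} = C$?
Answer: $-2604$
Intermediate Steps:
$V{\left(R,s \right)} = - 3 s$
$w = 31$ ($w = 1 + 5 \cdot 6 = 1 + 30 = 31$)
$- 28 V{\left(-6,-1 \right)} w = - 28 \left(\left(-3\right) \left(-1\right)\right) 31 = \left(-28\right) 3 \cdot 31 = \left(-84\right) 31 = -2604$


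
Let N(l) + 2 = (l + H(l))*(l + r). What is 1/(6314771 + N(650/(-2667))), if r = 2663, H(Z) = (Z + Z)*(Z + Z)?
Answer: 18970074963/119791332030611497 ≈ 1.5836e-7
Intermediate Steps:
H(Z) = 4*Z² (H(Z) = (2*Z)*(2*Z) = 4*Z²)
N(l) = -2 + (2663 + l)*(l + 4*l²) (N(l) = -2 + (l + 4*l²)*(l + 2663) = -2 + (l + 4*l²)*(2663 + l) = -2 + (2663 + l)*(l + 4*l²))
1/(6314771 + N(650/(-2667))) = 1/(6314771 + (-2 + 4*(650/(-2667))³ + 2663*(650/(-2667)) + 10653*(650/(-2667))²)) = 1/(6314771 + (-2 + 4*(650*(-1/2667))³ + 2663*(650*(-1/2667)) + 10653*(650*(-1/2667))²)) = 1/(6314771 + (-2 + 4*(-650/2667)³ + 2663*(-650/2667) + 10653*(-650/2667)²)) = 1/(6314771 + (-2 + 4*(-274625000/18970074963) - 1730950/2667 + 10653*(422500/7112889))) = 1/(6314771 + (-2 - 1098500000/18970074963 - 1730950/2667 + 1500297500/2370963)) = 1/(6314771 - 347213566976/18970074963) = 1/(119791332030611497/18970074963) = 18970074963/119791332030611497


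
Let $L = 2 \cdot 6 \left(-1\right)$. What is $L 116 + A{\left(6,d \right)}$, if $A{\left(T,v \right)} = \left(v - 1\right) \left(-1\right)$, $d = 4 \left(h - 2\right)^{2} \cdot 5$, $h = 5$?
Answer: $-1571$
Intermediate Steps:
$d = 180$ ($d = 4 \left(5 - 2\right)^{2} \cdot 5 = 4 \cdot 3^{2} \cdot 5 = 4 \cdot 9 \cdot 5 = 36 \cdot 5 = 180$)
$A{\left(T,v \right)} = 1 - v$ ($A{\left(T,v \right)} = \left(-1 + v\right) \left(-1\right) = 1 - v$)
$L = -12$ ($L = 12 \left(-1\right) = -12$)
$L 116 + A{\left(6,d \right)} = \left(-12\right) 116 + \left(1 - 180\right) = -1392 + \left(1 - 180\right) = -1392 - 179 = -1571$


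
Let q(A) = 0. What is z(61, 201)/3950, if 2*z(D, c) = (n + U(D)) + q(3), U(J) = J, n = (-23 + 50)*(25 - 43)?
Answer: -17/316 ≈ -0.053797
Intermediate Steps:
n = -486 (n = 27*(-18) = -486)
z(D, c) = -243 + D/2 (z(D, c) = ((-486 + D) + 0)/2 = (-486 + D)/2 = -243 + D/2)
z(61, 201)/3950 = (-243 + (1/2)*61)/3950 = (-243 + 61/2)*(1/3950) = -425/2*1/3950 = -17/316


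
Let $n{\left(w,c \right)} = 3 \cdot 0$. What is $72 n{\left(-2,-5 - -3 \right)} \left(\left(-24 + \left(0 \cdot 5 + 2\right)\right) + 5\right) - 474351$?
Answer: $-474351$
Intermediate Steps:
$n{\left(w,c \right)} = 0$
$72 n{\left(-2,-5 - -3 \right)} \left(\left(-24 + \left(0 \cdot 5 + 2\right)\right) + 5\right) - 474351 = 72 \cdot 0 \left(\left(-24 + \left(0 \cdot 5 + 2\right)\right) + 5\right) - 474351 = 0 \left(\left(-24 + \left(0 + 2\right)\right) + 5\right) - 474351 = 0 \left(\left(-24 + 2\right) + 5\right) - 474351 = 0 \left(-22 + 5\right) - 474351 = 0 \left(-17\right) - 474351 = 0 - 474351 = -474351$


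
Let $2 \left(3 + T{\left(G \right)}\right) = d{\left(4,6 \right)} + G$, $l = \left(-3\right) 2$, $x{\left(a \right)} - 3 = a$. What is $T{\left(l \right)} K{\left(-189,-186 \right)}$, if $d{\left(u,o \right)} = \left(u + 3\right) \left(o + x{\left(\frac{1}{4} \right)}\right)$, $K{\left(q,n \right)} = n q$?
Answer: $\frac{3708747}{4} \approx 9.2719 \cdot 10^{5}$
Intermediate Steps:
$x{\left(a \right)} = 3 + a$
$l = -6$
$d{\left(u,o \right)} = \left(3 + u\right) \left(\frac{13}{4} + o\right)$ ($d{\left(u,o \right)} = \left(u + 3\right) \left(o + \left(3 + \frac{1}{4}\right)\right) = \left(3 + u\right) \left(o + \left(3 + \frac{1}{4}\right)\right) = \left(3 + u\right) \left(o + \frac{13}{4}\right) = \left(3 + u\right) \left(\frac{13}{4} + o\right)$)
$T{\left(G \right)} = \frac{235}{8} + \frac{G}{2}$ ($T{\left(G \right)} = -3 + \frac{\left(\frac{39}{4} + 3 \cdot 6 + \frac{13}{4} \cdot 4 + 6 \cdot 4\right) + G}{2} = -3 + \frac{\left(\frac{39}{4} + 18 + 13 + 24\right) + G}{2} = -3 + \frac{\frac{259}{4} + G}{2} = -3 + \left(\frac{259}{8} + \frac{G}{2}\right) = \frac{235}{8} + \frac{G}{2}$)
$T{\left(l \right)} K{\left(-189,-186 \right)} = \left(\frac{235}{8} + \frac{1}{2} \left(-6\right)\right) \left(\left(-186\right) \left(-189\right)\right) = \left(\frac{235}{8} - 3\right) 35154 = \frac{211}{8} \cdot 35154 = \frac{3708747}{4}$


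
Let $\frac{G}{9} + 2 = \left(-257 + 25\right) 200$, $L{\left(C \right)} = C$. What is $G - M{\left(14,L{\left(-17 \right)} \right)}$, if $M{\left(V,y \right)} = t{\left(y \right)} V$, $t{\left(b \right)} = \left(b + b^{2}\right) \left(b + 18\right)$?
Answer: $-421426$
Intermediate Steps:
$t{\left(b \right)} = \left(18 + b\right) \left(b + b^{2}\right)$ ($t{\left(b \right)} = \left(b + b^{2}\right) \left(18 + b\right) = \left(18 + b\right) \left(b + b^{2}\right)$)
$G = -417618$ ($G = -18 + 9 \left(-257 + 25\right) 200 = -18 + 9 \left(\left(-232\right) 200\right) = -18 + 9 \left(-46400\right) = -18 - 417600 = -417618$)
$M{\left(V,y \right)} = V y \left(18 + y^{2} + 19 y\right)$ ($M{\left(V,y \right)} = y \left(18 + y^{2} + 19 y\right) V = V y \left(18 + y^{2} + 19 y\right)$)
$G - M{\left(14,L{\left(-17 \right)} \right)} = -417618 - 14 \left(-17\right) \left(18 + \left(-17\right)^{2} + 19 \left(-17\right)\right) = -417618 - 14 \left(-17\right) \left(18 + 289 - 323\right) = -417618 - 14 \left(-17\right) \left(-16\right) = -417618 - 3808 = -421426$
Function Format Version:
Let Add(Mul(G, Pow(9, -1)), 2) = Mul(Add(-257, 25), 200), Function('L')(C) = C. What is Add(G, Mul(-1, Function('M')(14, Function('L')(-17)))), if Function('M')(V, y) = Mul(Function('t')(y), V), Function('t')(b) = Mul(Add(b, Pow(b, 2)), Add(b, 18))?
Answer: -421426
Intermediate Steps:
Function('t')(b) = Mul(Add(18, b), Add(b, Pow(b, 2))) (Function('t')(b) = Mul(Add(b, Pow(b, 2)), Add(18, b)) = Mul(Add(18, b), Add(b, Pow(b, 2))))
G = -417618 (G = Add(-18, Mul(9, Mul(Add(-257, 25), 200))) = Add(-18, Mul(9, Mul(-232, 200))) = Add(-18, Mul(9, -46400)) = Add(-18, -417600) = -417618)
Function('M')(V, y) = Mul(V, y, Add(18, Pow(y, 2), Mul(19, y))) (Function('M')(V, y) = Mul(Mul(y, Add(18, Pow(y, 2), Mul(19, y))), V) = Mul(V, y, Add(18, Pow(y, 2), Mul(19, y))))
Add(G, Mul(-1, Function('M')(14, Function('L')(-17)))) = Add(-417618, Mul(-1, Mul(14, -17, Add(18, Pow(-17, 2), Mul(19, -17))))) = Add(-417618, Mul(-1, Mul(14, -17, Add(18, 289, -323)))) = Add(-417618, Mul(-1, Mul(14, -17, -16))) = Add(-417618, Mul(-1, 3808)) = Add(-417618, -3808) = -421426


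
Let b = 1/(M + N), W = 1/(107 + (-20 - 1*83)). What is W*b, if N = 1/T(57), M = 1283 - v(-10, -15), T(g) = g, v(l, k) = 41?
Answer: 57/283180 ≈ 0.00020129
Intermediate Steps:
M = 1242 (M = 1283 - 1*41 = 1283 - 41 = 1242)
N = 1/57 ≈ 0.017544
W = 1/4 (W = 1/(107 + (-20 - 83)) = 1/(107 - 103) = 1/4 ≈ 0.25000)
b = 57/70795 (b = 1/(1242 + 1/57) = 1/(70795/57) = 57/70795 ≈ 0.00080514)
W*b = (1/4)*(57/70795) = 57/283180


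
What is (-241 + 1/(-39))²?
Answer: 88360000/1521 ≈ 58093.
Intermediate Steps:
(-241 + 1/(-39))² = (-241 - 1/39)² = (-9400/39)² = 88360000/1521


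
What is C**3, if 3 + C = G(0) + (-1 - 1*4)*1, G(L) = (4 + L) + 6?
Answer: 8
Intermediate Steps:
G(L) = 10 + L
C = 2 (C = -3 + ((10 + 0) + (-1 - 1*4)*1) = -3 + (10 + (-1 - 4)*1) = -3 + (10 - 5*1) = -3 + (10 - 5) = -3 + 5 = 2)
C**3 = 2**3 = 8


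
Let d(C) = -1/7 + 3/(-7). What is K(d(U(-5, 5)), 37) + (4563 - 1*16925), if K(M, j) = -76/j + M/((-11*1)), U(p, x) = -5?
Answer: -35225042/2849 ≈ -12364.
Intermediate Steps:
d(C) = -4/7 (d(C) = -1*⅐ + 3*(-⅐) = -⅐ - 3/7 = -4/7)
K(M, j) = -76/j - M/11 (K(M, j) = -76/j + M/(-11) = -76/j + M*(-1/11) = -76/j - M/11)
K(d(U(-5, 5)), 37) + (4563 - 1*16925) = (-76/37 - 1/11*(-4/7)) + (4563 - 1*16925) = (-76*1/37 + 4/77) + (4563 - 16925) = (-76/37 + 4/77) - 12362 = -5704/2849 - 12362 = -35225042/2849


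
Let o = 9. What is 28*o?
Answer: 252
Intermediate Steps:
28*o = 28*9 = 252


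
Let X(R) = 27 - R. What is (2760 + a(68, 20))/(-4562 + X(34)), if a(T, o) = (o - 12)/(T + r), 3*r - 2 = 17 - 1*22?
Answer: -184928/306123 ≈ -0.60410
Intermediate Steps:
r = -1 (r = ⅔ + (17 - 1*22)/3 = ⅔ + (17 - 22)/3 = ⅔ + (⅓)*(-5) = ⅔ - 5/3 = -1)
a(T, o) = (-12 + o)/(-1 + T) (a(T, o) = (o - 12)/(T - 1) = (-12 + o)/(-1 + T))
(2760 + a(68, 20))/(-4562 + X(34)) = (2760 + (-12 + 20)/(-1 + 68))/(-4562 + (27 - 1*34)) = (2760 + 8/67)/(-4562 + (27 - 34)) = (2760 + (1/67)*8)/(-4562 - 7) = (2760 + 8/67)/(-4569) = (184928/67)*(-1/4569) = -184928/306123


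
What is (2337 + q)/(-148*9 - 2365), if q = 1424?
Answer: -3761/3697 ≈ -1.0173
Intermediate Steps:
(2337 + q)/(-148*9 - 2365) = (2337 + 1424)/(-148*9 - 2365) = 3761/(-1332 - 2365) = 3761/(-3697) = 3761*(-1/3697) = -3761/3697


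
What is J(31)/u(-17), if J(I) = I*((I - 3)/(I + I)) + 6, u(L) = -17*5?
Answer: -4/17 ≈ -0.23529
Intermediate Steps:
u(L) = -85
J(I) = 9/2 + I/2 (J(I) = I*((-3 + I)/((2*I))) + 6 = I*((-3 + I)*(1/(2*I))) + 6 = I*((-3 + I)/(2*I)) + 6 = (-3/2 + I/2) + 6 = 9/2 + I/2)
J(31)/u(-17) = (9/2 + (½)*31)/(-85) = (9/2 + 31/2)*(-1/85) = 20*(-1/85) = -4/17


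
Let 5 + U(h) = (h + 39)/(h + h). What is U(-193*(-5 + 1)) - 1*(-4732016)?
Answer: 7306225795/1544 ≈ 4.7320e+6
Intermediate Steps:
U(h) = -5 + (39 + h)/(2*h) (U(h) = -5 + (h + 39)/(h + h) = -5 + (39 + h)/((2*h)) = -5 + (39 + h)*(1/(2*h)) = -5 + (39 + h)/(2*h))
U(-193*(-5 + 1)) - 1*(-4732016) = 3*(13 - (-579)*(-5 + 1))/(2*((-193*(-5 + 1)))) - 1*(-4732016) = 3*(13 - (-579)*(-4))/(2*((-193*(-4)))) + 4732016 = (3/2)*(13 - 3*772)/772 + 4732016 = (3/2)*(1/772)*(13 - 2316) + 4732016 = (3/2)*(1/772)*(-2303) + 4732016 = -6909/1544 + 4732016 = 7306225795/1544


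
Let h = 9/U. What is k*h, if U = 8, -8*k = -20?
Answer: 45/16 ≈ 2.8125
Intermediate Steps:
k = 5/2 (k = -⅛*(-20) = 5/2 ≈ 2.5000)
h = 9/8 ≈ 1.1250
k*h = (5/2)*(9/8) = 45/16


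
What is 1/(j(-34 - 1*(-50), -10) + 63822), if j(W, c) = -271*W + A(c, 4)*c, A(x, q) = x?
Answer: 1/59586 ≈ 1.6782e-5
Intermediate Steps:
j(W, c) = c² - 271*W (j(W, c) = -271*W + c*c = -271*W + c² = c² - 271*W)
1/(j(-34 - 1*(-50), -10) + 63822) = 1/(((-10)² - 271*(-34 - 1*(-50))) + 63822) = 1/((100 - 271*(-34 + 50)) + 63822) = 1/((100 - 271*16) + 63822) = 1/((100 - 4336) + 63822) = 1/(-4236 + 63822) = 1/59586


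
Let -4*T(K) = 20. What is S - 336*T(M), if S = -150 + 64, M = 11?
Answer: 1594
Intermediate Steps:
S = -86
T(K) = -5 (T(K) = -1/4*20 = -5)
S - 336*T(M) = -86 - 336*(-5) = -86 + 1680 = 1594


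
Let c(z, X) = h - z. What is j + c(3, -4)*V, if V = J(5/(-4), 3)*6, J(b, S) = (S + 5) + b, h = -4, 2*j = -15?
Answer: -291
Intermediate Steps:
j = -15/2 (j = (1/2)*(-15) = -15/2 ≈ -7.5000)
J(b, S) = 5 + S + b (J(b, S) = (5 + S) + b = 5 + S + b)
c(z, X) = -4 - z
V = 81/2 (V = (5 + 3 + 5/(-4))*6 = (5 + 3 + 5*(-1/4))*6 = (5 + 3 - 5/4)*6 = (27/4)*6 = 81/2 ≈ 40.500)
j + c(3, -4)*V = -15/2 + (-4 - 1*3)*(81/2) = -15/2 + (-4 - 3)*(81/2) = -15/2 - 7*81/2 = -15/2 - 567/2 = -291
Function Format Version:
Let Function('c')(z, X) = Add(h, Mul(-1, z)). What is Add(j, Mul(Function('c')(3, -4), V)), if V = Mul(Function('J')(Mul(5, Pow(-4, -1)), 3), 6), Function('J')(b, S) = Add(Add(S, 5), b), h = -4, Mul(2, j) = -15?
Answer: -291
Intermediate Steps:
j = Rational(-15, 2) (j = Mul(Rational(1, 2), -15) = Rational(-15, 2) ≈ -7.5000)
Function('J')(b, S) = Add(5, S, b) (Function('J')(b, S) = Add(Add(5, S), b) = Add(5, S, b))
Function('c')(z, X) = Add(-4, Mul(-1, z))
V = Rational(81, 2) (V = Mul(Add(5, 3, Mul(5, Pow(-4, -1))), 6) = Mul(Add(5, 3, Mul(5, Rational(-1, 4))), 6) = Mul(Add(5, 3, Rational(-5, 4)), 6) = Mul(Rational(27, 4), 6) = Rational(81, 2) ≈ 40.500)
Add(j, Mul(Function('c')(3, -4), V)) = Add(Rational(-15, 2), Mul(Add(-4, Mul(-1, 3)), Rational(81, 2))) = Add(Rational(-15, 2), Mul(Add(-4, -3), Rational(81, 2))) = Add(Rational(-15, 2), Mul(-7, Rational(81, 2))) = Add(Rational(-15, 2), Rational(-567, 2)) = -291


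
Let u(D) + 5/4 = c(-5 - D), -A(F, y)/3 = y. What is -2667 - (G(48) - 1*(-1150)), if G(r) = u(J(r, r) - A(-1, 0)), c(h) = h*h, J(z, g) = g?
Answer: -26499/4 ≈ -6624.8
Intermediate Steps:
A(F, y) = -3*y
c(h) = h²
u(D) = -5/4 + (-5 - D)²
G(r) = -5/4 + (5 + r)² (G(r) = -5/4 + (5 + (r - (-3)*0))² = -5/4 + (5 + (r - 1*0))² = -5/4 + (5 + (r + 0))² = -5/4 + (5 + r)²)
-2667 - (G(48) - 1*(-1150)) = -2667 - ((-5/4 + (5 + 48)²) - 1*(-1150)) = -2667 - ((-5/4 + 53²) + 1150) = -2667 - ((-5/4 + 2809) + 1150) = -2667 - (11231/4 + 1150) = -2667 - 1*15831/4 = -2667 - 15831/4 = -26499/4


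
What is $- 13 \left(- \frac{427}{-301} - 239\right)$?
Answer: $\frac{132808}{43} \approx 3088.6$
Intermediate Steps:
$- 13 \left(- \frac{427}{-301} - 239\right) = - 13 \left(\left(-427\right) \left(- \frac{1}{301}\right) - 239\right) = - 13 \left(\frac{61}{43} - 239\right) = \left(-13\right) \left(- \frac{10216}{43}\right) = \frac{132808}{43}$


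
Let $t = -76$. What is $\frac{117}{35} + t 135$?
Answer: $- \frac{358983}{35} \approx -10257.0$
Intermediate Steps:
$\frac{117}{35} + t 135 = \frac{117}{35} - 10260 = - \frac{358983}{35}$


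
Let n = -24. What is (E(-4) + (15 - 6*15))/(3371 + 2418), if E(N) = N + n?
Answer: -103/5789 ≈ -0.017792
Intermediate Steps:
E(N) = -24 + N (E(N) = N - 24 = -24 + N)
(E(-4) + (15 - 6*15))/(3371 + 2418) = ((-24 - 4) + (15 - 6*15))/(3371 + 2418) = (-28 + (15 - 90))/5789 = (-28 - 75)*(1/5789) = -103*1/5789 = -103/5789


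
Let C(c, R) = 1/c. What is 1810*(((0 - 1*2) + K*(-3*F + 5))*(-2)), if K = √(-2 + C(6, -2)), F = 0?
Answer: 7240 - 9050*I*√66/3 ≈ 7240.0 - 24508.0*I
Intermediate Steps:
K = I*√66/6 (K = √(-2 + 1/6) = √(-2 + ⅙) = √(-11/6) = I*√66/6 ≈ 1.354*I)
1810*(((0 - 1*2) + K*(-3*F + 5))*(-2)) = 1810*(((0 - 1*2) + (I*√66/6)*(-3*0 + 5))*(-2)) = 1810*(((0 - 2) + (I*√66/6)*(0 + 5))*(-2)) = 1810*((-2 + (I*√66/6)*5)*(-2)) = 1810*((-2 + 5*I*√66/6)*(-2)) = 1810*(4 - 5*I*√66/3) = 7240 - 9050*I*√66/3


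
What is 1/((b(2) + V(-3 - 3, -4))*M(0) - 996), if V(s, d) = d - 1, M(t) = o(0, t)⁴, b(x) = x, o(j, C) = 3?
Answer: -1/1239 ≈ -0.00080710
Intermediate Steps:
M(t) = 81 (M(t) = 3⁴ = 81)
V(s, d) = -1 + d
1/((b(2) + V(-3 - 3, -4))*M(0) - 996) = 1/((2 + (-1 - 4))*81 - 996) = 1/((2 - 5)*81 - 996) = 1/(-3*81 - 996) = 1/(-243 - 996) = 1/(-1239) = -1/1239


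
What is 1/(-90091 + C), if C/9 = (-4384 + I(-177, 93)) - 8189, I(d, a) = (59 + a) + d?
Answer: -1/203473 ≈ -4.9147e-6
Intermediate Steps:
I(d, a) = 59 + a + d
C = -113382 (C = 9*((-4384 + (59 + 93 - 177)) - 8189) = 9*((-4384 - 25) - 8189) = 9*(-4409 - 8189) = 9*(-12598) = -113382)
1/(-90091 + C) = 1/(-90091 - 113382) = 1/(-203473) = -1/203473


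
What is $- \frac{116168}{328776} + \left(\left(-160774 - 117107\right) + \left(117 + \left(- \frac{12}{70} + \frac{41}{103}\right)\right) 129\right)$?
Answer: $- \frac{7713293912}{29355} \approx -2.6276 \cdot 10^{5}$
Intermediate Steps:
$- \frac{116168}{328776} + \left(\left(-160774 - 117107\right) + \left(117 + \left(- \frac{12}{70} + \frac{41}{103}\right)\right) 129\right) = \left(-116168\right) \frac{1}{328776} - \left(277881 - \left(117 + \left(\left(-12\right) \frac{1}{70} + 41 \cdot \frac{1}{103}\right)\right) 129\right) = - \frac{14521}{41097} - \left(277881 - \left(117 + \left(- \frac{6}{35} + \frac{41}{103}\right)\right) 129\right) = - \frac{14521}{41097} - \left(277881 - \left(117 + \frac{817}{3605}\right) 129\right) = - \frac{14521}{41097} + \left(-277881 + \frac{422602}{3605} \cdot 129\right) = - \frac{14521}{41097} + \left(-277881 + \frac{54515658}{3605}\right) = - \frac{14521}{41097} - \frac{947245347}{3605} = - \frac{7713293912}{29355}$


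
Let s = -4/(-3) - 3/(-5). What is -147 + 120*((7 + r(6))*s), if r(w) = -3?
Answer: 781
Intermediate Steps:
s = 29/15 (s = -4*(-⅓) - 3*(-⅕) = 4/3 + ⅗ = 29/15 ≈ 1.9333)
-147 + 120*((7 + r(6))*s) = -147 + 120*((7 - 3)*(29/15)) = -147 + 120*(4*(29/15)) = -147 + 120*(116/15) = -147 + 928 = 781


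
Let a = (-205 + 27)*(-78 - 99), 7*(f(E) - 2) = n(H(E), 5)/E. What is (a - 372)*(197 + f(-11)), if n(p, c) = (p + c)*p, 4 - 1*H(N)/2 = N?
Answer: 63482226/11 ≈ 5.7711e+6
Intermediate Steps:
H(N) = 8 - 2*N
n(p, c) = p*(c + p) (n(p, c) = (c + p)*p = p*(c + p))
f(E) = 2 + (8 - 2*E)*(13 - 2*E)/(7*E) (f(E) = 2 + (((8 - 2*E)*(5 + (8 - 2*E)))/E)/7 = 2 + (((8 - 2*E)*(13 - 2*E))/E)/7 = 2 + ((8 - 2*E)*(13 - 2*E)/E)/7 = 2 + (8 - 2*E)*(13 - 2*E)/(7*E))
a = 31506 (a = -178*(-177) = 31506)
(a - 372)*(197 + f(-11)) = (31506 - 372)*(197 + (-4 + (4/7)*(-11) + (104/7)/(-11))) = 31134*(197 + (-4 - 44/7 + (104/7)*(-1/11))) = 31134*(197 + (-4 - 44/7 - 104/77)) = 31134*(197 - 128/11) = 31134*(2039/11) = 63482226/11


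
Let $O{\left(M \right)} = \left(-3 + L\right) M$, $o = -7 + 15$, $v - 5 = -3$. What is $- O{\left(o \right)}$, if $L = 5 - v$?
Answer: $0$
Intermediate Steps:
$v = 2$ ($v = 5 - 3 = 2$)
$L = 3$ ($L = 5 - 2 = 3$)
$o = 8$
$O{\left(M \right)} = 0$ ($O{\left(M \right)} = \left(-3 + 3\right) M = 0 M = 0$)
$- O{\left(o \right)} = \left(-1\right) 0 = 0$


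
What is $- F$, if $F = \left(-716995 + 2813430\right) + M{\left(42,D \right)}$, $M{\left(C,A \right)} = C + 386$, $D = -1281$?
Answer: $-2096863$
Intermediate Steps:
$M{\left(C,A \right)} = 386 + C$
$F = 2096863$ ($F = \left(-716995 + 2813430\right) + \left(386 + 42\right) = 2096435 + 428 = 2096863$)
$- F = \left(-1\right) 2096863 = -2096863$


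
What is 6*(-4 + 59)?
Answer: 330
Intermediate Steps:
6*(-4 + 59) = 6*55 = 330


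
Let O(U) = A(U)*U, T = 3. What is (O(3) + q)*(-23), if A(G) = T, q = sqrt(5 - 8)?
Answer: -207 - 23*I*sqrt(3) ≈ -207.0 - 39.837*I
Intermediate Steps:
q = I*sqrt(3) (q = sqrt(-3) = I*sqrt(3) ≈ 1.732*I)
A(G) = 3
O(U) = 3*U
(O(3) + q)*(-23) = (3*3 + I*sqrt(3))*(-23) = (9 + I*sqrt(3))*(-23) = -207 - 23*I*sqrt(3)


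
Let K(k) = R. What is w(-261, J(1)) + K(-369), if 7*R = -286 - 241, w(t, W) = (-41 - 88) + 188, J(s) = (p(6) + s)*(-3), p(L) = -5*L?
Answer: -114/7 ≈ -16.286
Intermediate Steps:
J(s) = 90 - 3*s (J(s) = (-5*6 + s)*(-3) = (-30 + s)*(-3) = 90 - 3*s)
w(t, W) = 59 (w(t, W) = -129 + 188 = 59)
R = -527/7 (R = (-286 - 241)/7 = (⅐)*(-527) = -527/7 ≈ -75.286)
K(k) = -527/7
w(-261, J(1)) + K(-369) = 59 - 527/7 = -114/7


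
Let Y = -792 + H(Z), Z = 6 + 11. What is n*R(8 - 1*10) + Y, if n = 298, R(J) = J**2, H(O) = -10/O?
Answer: 6790/17 ≈ 399.41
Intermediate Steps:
Z = 17
Y = -13474/17 (Y = -792 - 10/17 = -13474/17 ≈ -792.59)
n*R(8 - 1*10) + Y = 298*(8 - 1*10)**2 - 13474/17 = 298*(8 - 10)**2 - 13474/17 = 298*(-2)**2 - 13474/17 = 298*4 - 13474/17 = 1192 - 13474/17 = 6790/17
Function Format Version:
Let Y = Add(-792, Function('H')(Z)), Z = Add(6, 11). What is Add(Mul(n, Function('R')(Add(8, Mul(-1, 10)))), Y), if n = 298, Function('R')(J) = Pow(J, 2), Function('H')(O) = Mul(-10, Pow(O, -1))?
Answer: Rational(6790, 17) ≈ 399.41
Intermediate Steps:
Z = 17
Y = Rational(-13474, 17) (Y = Add(-792, Mul(-10, Pow(17, -1))) = Add(-792, Mul(-10, Rational(1, 17))) = Add(-792, Rational(-10, 17)) = Rational(-13474, 17) ≈ -792.59)
Add(Mul(n, Function('R')(Add(8, Mul(-1, 10)))), Y) = Add(Mul(298, Pow(Add(8, Mul(-1, 10)), 2)), Rational(-13474, 17)) = Add(Mul(298, Pow(Add(8, -10), 2)), Rational(-13474, 17)) = Add(Mul(298, Pow(-2, 2)), Rational(-13474, 17)) = Add(Mul(298, 4), Rational(-13474, 17)) = Add(1192, Rational(-13474, 17)) = Rational(6790, 17)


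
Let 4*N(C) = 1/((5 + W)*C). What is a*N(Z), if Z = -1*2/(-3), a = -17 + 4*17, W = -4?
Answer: 153/8 ≈ 19.125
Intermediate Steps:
a = 51 (a = -17 + 68 = 51)
Z = ⅔ (Z = -2*(-⅓) = ⅔ ≈ 0.66667)
N(C) = 1/(4*C) (N(C) = (1/((5 - 4)*C))/4 = (1/(1*C))/4 = (1/C)/4 = 1/(4*C))
a*N(Z) = 51*(1/(4*(⅔))) = 51*((¼)*(3/2)) = 51*(3/8) = 153/8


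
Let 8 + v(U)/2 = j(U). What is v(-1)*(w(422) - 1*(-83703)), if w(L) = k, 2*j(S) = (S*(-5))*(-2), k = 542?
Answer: -2190370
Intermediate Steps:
j(S) = 5*S (j(S) = ((S*(-5))*(-2))/2 = (-5*S*(-2))/2 = (10*S)/2 = 5*S)
v(U) = -16 + 10*U (v(U) = -16 + 2*(5*U) = -16 + 10*U)
w(L) = 542
v(-1)*(w(422) - 1*(-83703)) = (-16 + 10*(-1))*(542 - 1*(-83703)) = (-16 - 10)*(542 + 83703) = -26*84245 = -2190370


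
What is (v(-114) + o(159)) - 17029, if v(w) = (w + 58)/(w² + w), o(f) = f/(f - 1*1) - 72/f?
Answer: -918462429523/53936934 ≈ -17028.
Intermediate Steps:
o(f) = -72/f + f/(-1 + f) (o(f) = f/(f - 1) - 72/f = f/(-1 + f) - 72/f = -72/f + f/(-1 + f))
v(w) = (58 + w)/(w + w²)
(v(-114) + o(159)) - 17029 = ((58 - 114)/((-114)*(1 - 114)) + (72 + 159² - 72*159)/(159*(-1 + 159))) - 17029 = (-1/114*(-56)/(-113) + (1/159)*(72 + 25281 - 11448)/158) - 17029 = (-1/114*(-1/113)*(-56) + (1/159)*(1/158)*13905) - 17029 = (-28/6441 + 4635/8374) - 17029 = 29619563/53936934 - 17029 = -918462429523/53936934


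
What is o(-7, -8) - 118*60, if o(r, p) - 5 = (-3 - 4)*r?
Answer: -7026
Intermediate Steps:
o(r, p) = 5 - 7*r (o(r, p) = 5 + (-3 - 4)*r = 5 - 7*r)
o(-7, -8) - 118*60 = (5 - 7*(-7)) - 118*60 = (5 + 49) - 7080 = 54 - 7080 = -7026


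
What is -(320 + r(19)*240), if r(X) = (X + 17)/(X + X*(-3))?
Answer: -1760/19 ≈ -92.632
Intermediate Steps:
r(X) = -(17 + X)/(2*X) (r(X) = (17 + X)/(X - 3*X) = (17 + X)/((-2*X)) = (17 + X)*(-1/(2*X)) = -(17 + X)/(2*X))
-(320 + r(19)*240) = -(320 + ((½)*(-17 - 1*19)/19)*240) = -(320 + ((½)*(1/19)*(-17 - 19))*240) = -(320 + ((½)*(1/19)*(-36))*240) = -(320 - 18/19*240) = -(320 - 4320/19) = -1*1760/19 = -1760/19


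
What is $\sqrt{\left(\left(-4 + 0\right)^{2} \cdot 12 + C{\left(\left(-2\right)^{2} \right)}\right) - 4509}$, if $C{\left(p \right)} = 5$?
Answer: $14 i \sqrt{22} \approx 65.666 i$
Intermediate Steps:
$\sqrt{\left(\left(-4 + 0\right)^{2} \cdot 12 + C{\left(\left(-2\right)^{2} \right)}\right) - 4509} = \sqrt{\left(\left(-4 + 0\right)^{2} \cdot 12 + 5\right) - 4509} = \sqrt{\left(\left(-4\right)^{2} \cdot 12 + 5\right) - 4509} = \sqrt{\left(16 \cdot 12 + 5\right) - 4509} = \sqrt{\left(192 + 5\right) - 4509} = \sqrt{197 - 4509} = \sqrt{-4312} = 14 i \sqrt{22}$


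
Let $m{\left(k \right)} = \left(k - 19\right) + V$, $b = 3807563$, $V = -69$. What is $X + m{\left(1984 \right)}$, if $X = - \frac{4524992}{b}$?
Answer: $\frac{7214614456}{3807563} \approx 1894.8$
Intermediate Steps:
$m{\left(k \right)} = -88 + k$ ($m{\left(k \right)} = \left(k - 19\right) - 69 = \left(-19 + k\right) - 69 = -88 + k$)
$X = - \frac{4524992}{3807563} \approx -1.1884$
$X + m{\left(1984 \right)} = - \frac{4524992}{3807563} + \left(-88 + 1984\right) = - \frac{4524992}{3807563} + 1896 = \frac{7214614456}{3807563}$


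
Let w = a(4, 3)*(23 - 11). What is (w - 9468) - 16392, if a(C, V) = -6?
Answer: -25932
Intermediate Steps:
w = -72 (w = -6*(23 - 11) = -6*12 = -72)
(w - 9468) - 16392 = (-72 - 9468) - 16392 = -9540 - 16392 = -25932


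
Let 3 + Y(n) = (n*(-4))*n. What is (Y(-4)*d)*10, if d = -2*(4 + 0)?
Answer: 5360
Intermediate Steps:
Y(n) = -3 - 4*n² (Y(n) = -3 + (n*(-4))*n = -3 + (-4*n)*n = -3 - 4*n²)
d = -8 (d = -2*4 = -8)
(Y(-4)*d)*10 = ((-3 - 4*(-4)²)*(-8))*10 = ((-3 - 4*16)*(-8))*10 = ((-3 - 64)*(-8))*10 = -67*(-8)*10 = 536*10 = 5360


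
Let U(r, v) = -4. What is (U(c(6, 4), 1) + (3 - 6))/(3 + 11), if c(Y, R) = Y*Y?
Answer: -1/2 ≈ -0.50000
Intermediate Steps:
c(Y, R) = Y**2
(U(c(6, 4), 1) + (3 - 6))/(3 + 11) = (-4 + (3 - 6))/(3 + 11) = (-4 - 3)/14 = (1/14)*(-7) = -1/2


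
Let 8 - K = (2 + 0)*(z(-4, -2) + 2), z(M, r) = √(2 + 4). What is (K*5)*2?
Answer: 40 - 20*√6 ≈ -8.9898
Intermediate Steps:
z(M, r) = √6
K = 4 - 2*√6 (K = 8 - (2 + 0)*(√6 + 2) = 8 - 2*(2 + √6) = 8 - (4 + 2*√6) = 8 + (-4 - 2*√6) = 4 - 2*√6 ≈ -0.89898)
(K*5)*2 = ((4 - 2*√6)*5)*2 = (20 - 10*√6)*2 = 40 - 20*√6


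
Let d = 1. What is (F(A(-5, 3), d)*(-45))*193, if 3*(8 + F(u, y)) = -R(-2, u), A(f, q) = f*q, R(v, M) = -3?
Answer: 60795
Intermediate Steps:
F(u, y) = -7 (F(u, y) = -8 + (-1*(-3))/3 = -8 + (⅓)*3 = -8 + 1 = -7)
(F(A(-5, 3), d)*(-45))*193 = -7*(-45)*193 = 315*193 = 60795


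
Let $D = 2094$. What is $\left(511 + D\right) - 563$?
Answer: $2042$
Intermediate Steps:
$\left(511 + D\right) - 563 = \left(511 + 2094\right) - 563 = 2605 - 563 = 2042$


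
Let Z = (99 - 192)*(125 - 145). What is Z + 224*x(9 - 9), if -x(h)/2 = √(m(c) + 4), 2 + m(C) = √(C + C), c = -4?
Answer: 1860 - 448*√(2 + 2*I*√2) ≈ 1119.5 - 383.31*I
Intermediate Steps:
m(C) = -2 + √2*√C (m(C) = -2 + √(C + C) = -2 + √(2*C) = -2 + √2*√C)
Z = 1860 (Z = -93*(-20) = 1860)
x(h) = -2*√(2 + 2*I*√2) (x(h) = -2*√((-2 + √2*√(-4)) + 4) = -2*√((-2 + √2*(2*I)) + 4) = -2*√((-2 + 2*I*√2) + 4) = -2*√(2 + 2*I*√2))
Z + 224*x(9 - 9) = 1860 + 224*(-2*√(2 + 2*I*√2)) = 1860 - 448*√(2 + 2*I*√2)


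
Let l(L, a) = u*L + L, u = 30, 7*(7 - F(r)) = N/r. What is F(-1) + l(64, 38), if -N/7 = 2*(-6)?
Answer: 2003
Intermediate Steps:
N = 84 (N = -14*(-6) = -7*(-12) = 84)
F(r) = 7 - 12/r
l(L, a) = 31*L (l(L, a) = 30*L + L = 31*L)
F(-1) + l(64, 38) = (7 - 12/(-1)) + 31*64 = (7 - 12*(-1)) + 1984 = (7 + 12) + 1984 = 19 + 1984 = 2003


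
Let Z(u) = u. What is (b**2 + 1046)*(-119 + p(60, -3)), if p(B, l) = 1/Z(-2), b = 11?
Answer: -278913/2 ≈ -1.3946e+5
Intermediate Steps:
p(B, l) = -1/2 (p(B, l) = 1/(-2) = -1/2)
(b**2 + 1046)*(-119 + p(60, -3)) = (11**2 + 1046)*(-119 - 1/2) = (121 + 1046)*(-239/2) = 1167*(-239/2) = -278913/2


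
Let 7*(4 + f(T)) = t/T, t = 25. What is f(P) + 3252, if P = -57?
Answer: 1295927/399 ≈ 3247.9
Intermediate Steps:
f(T) = -4 + 25/(7*T) (f(T) = -4 + (25/T)/7 = -4 + 25/(7*T))
f(P) + 3252 = (-4 + (25/7)/(-57)) + 3252 = (-4 + (25/7)*(-1/57)) + 3252 = (-4 - 25/399) + 3252 = -1621/399 + 3252 = 1295927/399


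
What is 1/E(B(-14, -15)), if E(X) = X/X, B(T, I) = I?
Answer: 1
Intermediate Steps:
E(X) = 1
1/E(B(-14, -15)) = 1/1 = 1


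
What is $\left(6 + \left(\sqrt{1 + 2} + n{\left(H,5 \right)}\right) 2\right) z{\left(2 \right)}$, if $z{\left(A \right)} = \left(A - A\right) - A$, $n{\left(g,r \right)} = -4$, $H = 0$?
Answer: $4 - 4 \sqrt{3} \approx -2.9282$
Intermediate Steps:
$z{\left(A \right)} = - A$ ($z{\left(A \right)} = 0 - A = - A$)
$\left(6 + \left(\sqrt{1 + 2} + n{\left(H,5 \right)}\right) 2\right) z{\left(2 \right)} = \left(6 + \left(\sqrt{1 + 2} - 4\right) 2\right) \left(\left(-1\right) 2\right) = \left(6 + \left(\sqrt{3} - 4\right) 2\right) \left(-2\right) = \left(6 + \left(-4 + \sqrt{3}\right) 2\right) \left(-2\right) = \left(6 - \left(8 - 2 \sqrt{3}\right)\right) \left(-2\right) = \left(-2 + 2 \sqrt{3}\right) \left(-2\right) = 4 - 4 \sqrt{3}$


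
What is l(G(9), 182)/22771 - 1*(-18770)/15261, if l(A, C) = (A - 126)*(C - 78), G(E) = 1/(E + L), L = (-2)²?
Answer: 227553614/347508231 ≈ 0.65481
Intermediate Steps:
L = 4
G(E) = 1/(4 + E) (G(E) = 1/(E + 4) = 1/(4 + E))
l(A, C) = (-126 + A)*(-78 + C)
l(G(9), 182)/22771 - 1*(-18770)/15261 = (9828 - 126*182 - 78/(4 + 9) + 182/(4 + 9))/22771 - 1*(-18770)/15261 = (9828 - 22932 - 78/13 + 182/13)*(1/22771) + 18770*(1/15261) = (9828 - 22932 - 78*1/13 + (1/13)*182)*(1/22771) + 18770/15261 = (9828 - 22932 - 6 + 14)*(1/22771) + 18770/15261 = -13096*1/22771 + 18770/15261 = -13096/22771 + 18770/15261 = 227553614/347508231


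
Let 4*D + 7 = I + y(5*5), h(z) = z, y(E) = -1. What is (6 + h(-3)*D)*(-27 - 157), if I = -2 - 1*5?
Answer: -3174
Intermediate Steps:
I = -7 (I = -2 - 5 = -7)
D = -15/4 (D = -7/4 + (-7 - 1)/4 = -7/4 + (¼)*(-8) = -7/4 - 2 = -15/4 ≈ -3.7500)
(6 + h(-3)*D)*(-27 - 157) = (6 - 3*(-15/4))*(-27 - 157) = (6 + 45/4)*(-184) = (69/4)*(-184) = -3174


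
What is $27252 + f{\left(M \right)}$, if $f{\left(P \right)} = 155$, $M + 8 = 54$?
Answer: $27407$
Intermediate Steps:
$M = 46$ ($M = -8 + 54 = 46$)
$27252 + f{\left(M \right)} = 27252 + 155 = 27407$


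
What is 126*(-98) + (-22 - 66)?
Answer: -12436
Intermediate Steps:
126*(-98) + (-22 - 66) = -12348 - 88 = -12436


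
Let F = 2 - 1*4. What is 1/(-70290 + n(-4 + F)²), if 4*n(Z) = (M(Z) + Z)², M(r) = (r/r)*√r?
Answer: 4*I/(9*(-31239*I + 20*√6)) ≈ -1.4227e-5 + 2.2311e-8*I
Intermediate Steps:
M(r) = √r (M(r) = 1*√r = √r)
F = -2 (F = 2 - 4 = -2)
n(Z) = (Z + √Z)²/4 (n(Z) = (√Z + Z)²/4 = (Z + √Z)²/4)
1/(-70290 + n(-4 + F)²) = 1/(-70290 + (((-4 - 2) + √(-4 - 2))²/4)²) = 1/(-70290 + ((-6 + √(-6))²/4)²) = 1/(-70290 + ((-6 + I*√6)²/4)²) = 1/(-70290 + (-6 + I*√6)⁴/16)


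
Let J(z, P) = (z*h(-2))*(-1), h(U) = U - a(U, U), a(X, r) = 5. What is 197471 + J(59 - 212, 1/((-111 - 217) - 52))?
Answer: 196400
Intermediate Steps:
h(U) = -5 + U (h(U) = U - 1*5 = U - 5 = -5 + U)
J(z, P) = 7*z (J(z, P) = (z*(-5 - 2))*(-1) = (z*(-7))*(-1) = -7*z*(-1) = 7*z)
197471 + J(59 - 212, 1/((-111 - 217) - 52)) = 197471 + 7*(59 - 212) = 197471 + 7*(-153) = 197471 - 1071 = 196400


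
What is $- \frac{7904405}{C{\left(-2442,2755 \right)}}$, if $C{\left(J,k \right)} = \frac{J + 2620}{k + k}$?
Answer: $- \frac{21776635775}{89} \approx -2.4468 \cdot 10^{8}$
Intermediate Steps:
$C{\left(J,k \right)} = \frac{2620 + J}{2 k}$
$- \frac{7904405}{C{\left(-2442,2755 \right)}} = - \frac{7904405}{\frac{1}{2} \cdot \frac{1}{2755} \left(2620 - 2442\right)} = - \frac{7904405}{\frac{1}{2} \cdot \frac{1}{2755} \cdot 178} = - \frac{7904405}{\frac{89}{2755}} = \left(-7904405\right) \frac{2755}{89} = - \frac{21776635775}{89}$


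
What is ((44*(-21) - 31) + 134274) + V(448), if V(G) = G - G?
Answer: 133319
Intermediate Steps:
V(G) = 0
((44*(-21) - 31) + 134274) + V(448) = ((44*(-21) - 31) + 134274) + 0 = ((-924 - 31) + 134274) + 0 = (-955 + 134274) + 0 = 133319 + 0 = 133319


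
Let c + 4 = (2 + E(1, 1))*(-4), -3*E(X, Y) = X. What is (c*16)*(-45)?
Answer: 7680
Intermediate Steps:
E(X, Y) = -X/3
c = -32/3 (c = -4 + (2 - ⅓*1)*(-4) = -4 + (2 - ⅓)*(-4) = -4 + (5/3)*(-4) = -4 - 20/3 = -32/3 ≈ -10.667)
(c*16)*(-45) = -32/3*16*(-45) = -512/3*(-45) = 7680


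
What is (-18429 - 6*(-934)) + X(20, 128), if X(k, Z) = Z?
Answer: -12697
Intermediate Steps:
(-18429 - 6*(-934)) + X(20, 128) = (-18429 - 6*(-934)) + 128 = (-18429 + 5604) + 128 = -12825 + 128 = -12697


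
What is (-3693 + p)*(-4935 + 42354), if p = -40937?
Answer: -1670009970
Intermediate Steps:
(-3693 + p)*(-4935 + 42354) = (-3693 - 40937)*(-4935 + 42354) = -44630*37419 = -1670009970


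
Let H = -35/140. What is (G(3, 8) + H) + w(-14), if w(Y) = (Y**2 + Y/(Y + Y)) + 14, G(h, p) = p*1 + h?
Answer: 885/4 ≈ 221.25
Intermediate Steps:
G(h, p) = h + p (G(h, p) = p + h = h + p)
w(Y) = 29/2 + Y**2 (w(Y) = (Y**2 + Y/((2*Y))) + 14 = (Y**2 + (1/(2*Y))*Y) + 14 = (Y**2 + 1/2) + 14 = (1/2 + Y**2) + 14 = 29/2 + Y**2)
H = -1/4 (H = -35*1/140 = -1/4 ≈ -0.25000)
(G(3, 8) + H) + w(-14) = ((3 + 8) - 1/4) + (29/2 + (-14)**2) = (11 - 1/4) + (29/2 + 196) = 43/4 + 421/2 = 885/4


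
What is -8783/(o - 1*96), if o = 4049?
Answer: -8783/3953 ≈ -2.2219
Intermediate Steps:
-8783/(o - 1*96) = -8783/(4049 - 1*96) = -8783/(4049 - 96) = -8783/3953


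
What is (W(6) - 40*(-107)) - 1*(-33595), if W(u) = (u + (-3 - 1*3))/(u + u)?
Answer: 37875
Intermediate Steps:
W(u) = (-6 + u)/(2*u) (W(u) = (u + (-3 - 3))/((2*u)) = (u - 6)*(1/(2*u)) = (-6 + u)*(1/(2*u)) = (-6 + u)/(2*u))
(W(6) - 40*(-107)) - 1*(-33595) = ((1/2)*(-6 + 6)/6 - 40*(-107)) - 1*(-33595) = ((1/2)*(1/6)*0 + 4280) + 33595 = (0 + 4280) + 33595 = 4280 + 33595 = 37875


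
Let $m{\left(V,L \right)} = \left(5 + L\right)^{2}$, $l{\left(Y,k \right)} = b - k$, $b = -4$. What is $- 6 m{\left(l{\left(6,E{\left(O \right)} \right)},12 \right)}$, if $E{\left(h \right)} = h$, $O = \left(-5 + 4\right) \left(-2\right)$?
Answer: $-1734$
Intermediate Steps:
$O = 2$ ($O = \left(-1\right) \left(-2\right) = 2$)
$l{\left(Y,k \right)} = -4 - k$
$- 6 m{\left(l{\left(6,E{\left(O \right)} \right)},12 \right)} = - 6 \left(5 + 12\right)^{2} = - 6 \cdot 17^{2} = \left(-6\right) 289 = -1734$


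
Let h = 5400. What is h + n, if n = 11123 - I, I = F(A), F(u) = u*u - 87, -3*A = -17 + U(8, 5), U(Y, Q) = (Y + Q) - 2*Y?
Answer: 149090/9 ≈ 16566.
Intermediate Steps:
U(Y, Q) = Q - Y (U(Y, Q) = (Q + Y) - 2*Y = Q - Y)
A = 20/3 (A = -(-17 + (5 - 1*8))/3 = -(-17 + (5 - 8))/3 = -(-17 - 3)/3 = -⅓*(-20) = 20/3 ≈ 6.6667)
F(u) = -87 + u² (F(u) = u² - 87 = -87 + u²)
I = -383/9 (I = -87 + (20/3)² = -87 + 400/9 = -383/9 ≈ -42.556)
n = 100490/9 (n = 11123 - 1*(-383/9) = 11123 + 383/9 = 100490/9 ≈ 11166.)
h + n = 5400 + 100490/9 = 149090/9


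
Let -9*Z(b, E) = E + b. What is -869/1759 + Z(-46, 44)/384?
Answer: -1499873/3039552 ≈ -0.49345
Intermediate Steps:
Z(b, E) = -E/9 - b/9 (Z(b, E) = -(E + b)/9 = -E/9 - b/9)
-869/1759 + Z(-46, 44)/384 = -869/1759 + (-1/9*44 - 1/9*(-46))/384 = -869*1/1759 + (-44/9 + 46/9)*(1/384) = -869/1759 + (2/9)*(1/384) = -869/1759 + 1/1728 = -1499873/3039552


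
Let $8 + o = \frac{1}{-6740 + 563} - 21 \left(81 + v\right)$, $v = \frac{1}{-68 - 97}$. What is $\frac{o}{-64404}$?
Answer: $\frac{580563931}{21880292940} \approx 0.026534$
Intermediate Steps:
$v = - \frac{1}{165}$ ($v = \frac{1}{-165} = - \frac{1}{165} \approx -0.0060606$)
$o = - \frac{580563931}{339735}$ ($o = -8 - \left(- \frac{1}{-6740 + 563} + 21 \left(81 - \frac{1}{165}\right)\right) = -8 + \left(\frac{1}{-6177} - 21 \cdot \frac{13364}{165}\right) = -8 - \frac{577846051}{339735} = - \frac{580563931}{339735} \approx -1708.9$)
$\frac{o}{-64404} = - \frac{580563931}{339735 \left(-64404\right)} = \left(- \frac{580563931}{339735}\right) \left(- \frac{1}{64404}\right) = \frac{580563931}{21880292940}$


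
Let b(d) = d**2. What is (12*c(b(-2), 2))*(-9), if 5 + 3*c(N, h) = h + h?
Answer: 36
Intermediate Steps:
c(N, h) = -5/3 + 2*h/3 (c(N, h) = -5/3 + (h + h)/3 = -5/3 + (2*h)/3 = -5/3 + 2*h/3)
(12*c(b(-2), 2))*(-9) = (12*(-5/3 + (2/3)*2))*(-9) = (12*(-5/3 + 4/3))*(-9) = (12*(-1/3))*(-9) = -4*(-9) = 36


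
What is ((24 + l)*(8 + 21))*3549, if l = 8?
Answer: 3293472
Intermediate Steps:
((24 + l)*(8 + 21))*3549 = ((24 + 8)*(8 + 21))*3549 = (32*29)*3549 = 928*3549 = 3293472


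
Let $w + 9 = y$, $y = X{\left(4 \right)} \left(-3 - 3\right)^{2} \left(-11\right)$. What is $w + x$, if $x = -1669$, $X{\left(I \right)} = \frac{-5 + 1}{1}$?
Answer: $-94$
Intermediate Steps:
$X{\left(I \right)} = -4$ ($X{\left(I \right)} = \left(-4\right) 1 = -4$)
$y = 1584$ ($y = - 4 \left(-3 - 3\right)^{2} \left(-11\right) = - 4 \left(-6\right)^{2} \left(-11\right) = \left(-4\right) 36 \left(-11\right) = \left(-144\right) \left(-11\right) = 1584$)
$w = 1575$ ($w = -9 + 1584 = 1575$)
$w + x = 1575 - 1669 = -94$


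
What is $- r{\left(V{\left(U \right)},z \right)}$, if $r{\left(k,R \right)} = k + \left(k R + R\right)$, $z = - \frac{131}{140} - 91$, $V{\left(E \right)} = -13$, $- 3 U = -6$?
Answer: $- \frac{38158}{35} \approx -1090.2$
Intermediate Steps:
$U = 2$ ($U = \left(- \frac{1}{3}\right) \left(-6\right) = 2$)
$z = - \frac{12871}{140}$ ($z = \left(-131\right) \frac{1}{140} - 91 = - \frac{131}{140} - 91 = - \frac{12871}{140} \approx -91.936$)
$r{\left(k,R \right)} = R + k + R k$ ($r{\left(k,R \right)} = k + \left(R k + R\right) = k + \left(R + R k\right) = R + k + R k$)
$- r{\left(V{\left(U \right)},z \right)} = - (- \frac{12871}{140} - 13 - - \frac{167323}{140}) = - (- \frac{12871}{140} - 13 + \frac{167323}{140}) = \left(-1\right) \frac{38158}{35} = - \frac{38158}{35}$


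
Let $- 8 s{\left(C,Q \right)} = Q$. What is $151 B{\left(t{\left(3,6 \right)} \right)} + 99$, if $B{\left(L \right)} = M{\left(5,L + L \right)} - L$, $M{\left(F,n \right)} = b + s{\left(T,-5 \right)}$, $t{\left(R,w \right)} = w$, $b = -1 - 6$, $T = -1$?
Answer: $- \frac{14157}{8} \approx -1769.6$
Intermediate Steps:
$s{\left(C,Q \right)} = - \frac{Q}{8}$
$b = -7$ ($b = -1 - 6 = -7$)
$M{\left(F,n \right)} = - \frac{51}{8}$ ($M{\left(F,n \right)} = -7 - - \frac{5}{8} = -7 + \frac{5}{8} = - \frac{51}{8}$)
$B{\left(L \right)} = - \frac{51}{8} - L$
$151 B{\left(t{\left(3,6 \right)} \right)} + 99 = 151 \left(- \frac{51}{8} - 6\right) + 99 = 151 \left(- \frac{99}{8}\right) + 99 = - \frac{14949}{8} + 99 = - \frac{14157}{8}$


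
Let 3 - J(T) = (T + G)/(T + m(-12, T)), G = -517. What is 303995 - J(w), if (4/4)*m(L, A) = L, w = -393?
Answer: 24623534/81 ≈ 3.0399e+5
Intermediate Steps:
m(L, A) = L
J(T) = 3 - (-517 + T)/(-12 + T) (J(T) = 3 - (T - 517)/(T - 12) = 3 - (-517 + T)/(-12 + T))
303995 - J(w) = 303995 - (481 + 2*(-393))/(-12 - 393) = 303995 - (481 - 786)/(-405) = 303995 - (-1)*(-305)/405 = 303995 - 1*61/81 = 303995 - 61/81 = 24623534/81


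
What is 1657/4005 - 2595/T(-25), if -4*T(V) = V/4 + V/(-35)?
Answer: -232751273/124155 ≈ -1874.7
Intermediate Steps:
T(V) = -31*V/560 (T(V) = -(V/4 + V/(-35))/4 = -(V*(1/4) + V*(-1/35))/4 = -(V/4 - V/35)/4 = -31*V/560)
1657/4005 - 2595/T(-25) = 1657/4005 - 2595/((-31/560*(-25))) = 1657*(1/4005) - 2595/155/112 = 1657/4005 - 2595*112/155 = 1657/4005 - 58128/31 = -232751273/124155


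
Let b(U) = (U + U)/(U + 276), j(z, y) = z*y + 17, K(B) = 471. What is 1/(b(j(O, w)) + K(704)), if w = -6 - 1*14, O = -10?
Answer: 493/232637 ≈ 0.0021192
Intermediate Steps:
w = -20 (w = -6 - 14 = -20)
j(z, y) = 17 + y*z (j(z, y) = y*z + 17 = 17 + y*z)
b(U) = 2*U/(276 + U) (b(U) = (2*U)/(276 + U) = 2*U/(276 + U))
1/(b(j(O, w)) + K(704)) = 1/(2*(17 - 20*(-10))/(276 + (17 - 20*(-10))) + 471) = 1/(2*(17 + 200)/(276 + (17 + 200)) + 471) = 1/(2*217/(276 + 217) + 471) = 1/(2*217/493 + 471) = 1/(2*217*(1/493) + 471) = 1/(434/493 + 471) = 1/(232637/493) = 493/232637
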